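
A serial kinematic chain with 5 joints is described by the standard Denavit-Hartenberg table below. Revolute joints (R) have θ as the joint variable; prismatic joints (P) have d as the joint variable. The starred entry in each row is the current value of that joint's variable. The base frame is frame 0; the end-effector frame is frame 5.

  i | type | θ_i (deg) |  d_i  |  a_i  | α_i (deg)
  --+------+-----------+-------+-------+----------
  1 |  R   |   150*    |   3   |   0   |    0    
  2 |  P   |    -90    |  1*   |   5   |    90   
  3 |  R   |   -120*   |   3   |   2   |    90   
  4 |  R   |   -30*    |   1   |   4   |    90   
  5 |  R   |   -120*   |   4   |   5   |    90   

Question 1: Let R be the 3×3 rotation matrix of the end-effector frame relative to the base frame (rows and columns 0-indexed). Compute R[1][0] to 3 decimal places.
End-effector x-axis (col 0 of R) = (0.6998,0.7120,-0.0580)
R[1][0] = 0.7120

0.712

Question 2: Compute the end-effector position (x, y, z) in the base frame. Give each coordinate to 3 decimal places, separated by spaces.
after link 1: o_1 = (0.0000, 0.0000, 3.0000)
after link 2: o_2 = (2.5000, 4.3301, 4.0000)
after link 3: o_3 = (4.5981, 1.9641, 2.2679)
after link 4: o_4 = (1.5670, 0.7141, -0.2321)
after link 5: o_5 = (2.5658, 6.8723, 1.2099)

2.566 6.872 1.210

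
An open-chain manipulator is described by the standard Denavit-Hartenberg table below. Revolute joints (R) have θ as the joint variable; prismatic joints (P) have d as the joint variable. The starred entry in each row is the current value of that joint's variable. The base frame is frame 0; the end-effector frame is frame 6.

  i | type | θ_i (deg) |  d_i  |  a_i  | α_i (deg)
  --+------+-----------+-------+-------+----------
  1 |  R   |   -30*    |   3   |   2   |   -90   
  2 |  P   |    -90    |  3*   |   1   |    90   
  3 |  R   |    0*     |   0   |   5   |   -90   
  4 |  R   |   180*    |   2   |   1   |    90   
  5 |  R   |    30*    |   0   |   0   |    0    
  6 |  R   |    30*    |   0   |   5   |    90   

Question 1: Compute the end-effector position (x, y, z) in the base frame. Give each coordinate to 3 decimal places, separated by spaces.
6.397 7.080 5.500

after link 1: o_1 = (1.7321, -1.0000, 3.0000)
after link 2: o_2 = (3.2321, 1.5981, 4.0000)
after link 3: o_3 = (3.2321, 1.5981, 9.0000)
after link 4: o_4 = (4.2321, 3.3301, 8.0000)
after link 5: o_5 = (4.2321, 3.3301, 8.0000)
after link 6: o_6 = (6.3971, 7.0801, 5.5000)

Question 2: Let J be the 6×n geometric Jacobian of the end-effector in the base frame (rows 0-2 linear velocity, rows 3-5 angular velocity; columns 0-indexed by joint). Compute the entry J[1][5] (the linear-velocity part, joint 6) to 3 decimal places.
2.165

axis z_5 = (0.8660,-0.5000,0.0000); lever o_n−o_5 = (2.1651,3.7500,-2.5000)
cross product → J_v[:, 5] = (1.2500,2.1651,4.3301)
J_ω[:, 5] = z_5
entry J[1][5] = 2.1651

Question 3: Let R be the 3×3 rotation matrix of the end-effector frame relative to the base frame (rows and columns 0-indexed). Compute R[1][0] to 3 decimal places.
0.750

End-effector x-axis (col 0 of R) = (0.4330,0.7500,-0.5000)
R[1][0] = 0.7500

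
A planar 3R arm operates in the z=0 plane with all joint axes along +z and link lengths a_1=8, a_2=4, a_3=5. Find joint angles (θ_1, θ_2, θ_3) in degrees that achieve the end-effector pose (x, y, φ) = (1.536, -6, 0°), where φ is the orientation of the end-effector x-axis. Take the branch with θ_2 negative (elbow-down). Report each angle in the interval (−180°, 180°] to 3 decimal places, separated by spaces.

wrist centre = target − a_3·(cos φ, sin φ) = (-3.4640, -6.0000)
cos θ_2 = (47.9993−8²−4²)/(2·8·4) = -0.5000; θ_2 = -120.0007° (elbow-down)
β = atan2(-6.0000,-3.4640) = -119.9993°; ψ = atan2(-3.4641,6.0000) = -30.0000°
θ_1 = β − ψ = -89.9993°
θ_3 = φ − θ_1 − θ_2 = -150.0000° (wrapped to (-180°,180°])

-89.999 -120.001 -150.000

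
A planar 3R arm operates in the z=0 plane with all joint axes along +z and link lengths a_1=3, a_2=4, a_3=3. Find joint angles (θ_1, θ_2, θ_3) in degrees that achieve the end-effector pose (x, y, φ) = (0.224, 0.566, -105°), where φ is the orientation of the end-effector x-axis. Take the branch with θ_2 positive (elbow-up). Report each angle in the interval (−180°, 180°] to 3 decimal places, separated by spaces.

wrist centre = target − a_3·(cos φ, sin φ) = (1.0005, 3.4638)
cos θ_2 = (12.9987−3²−4²)/(2·3·4) = -0.5001; θ_2 = 120.0037° (elbow-up)
β = atan2(3.4638,1.0005) = 73.8895°; ψ = atan2(3.4640,0.9998) = 73.9007°
θ_1 = β − ψ = -0.0112°
θ_3 = φ − θ_1 − θ_2 = 135.0076° (wrapped to (-180°,180°])

-0.011 120.004 135.008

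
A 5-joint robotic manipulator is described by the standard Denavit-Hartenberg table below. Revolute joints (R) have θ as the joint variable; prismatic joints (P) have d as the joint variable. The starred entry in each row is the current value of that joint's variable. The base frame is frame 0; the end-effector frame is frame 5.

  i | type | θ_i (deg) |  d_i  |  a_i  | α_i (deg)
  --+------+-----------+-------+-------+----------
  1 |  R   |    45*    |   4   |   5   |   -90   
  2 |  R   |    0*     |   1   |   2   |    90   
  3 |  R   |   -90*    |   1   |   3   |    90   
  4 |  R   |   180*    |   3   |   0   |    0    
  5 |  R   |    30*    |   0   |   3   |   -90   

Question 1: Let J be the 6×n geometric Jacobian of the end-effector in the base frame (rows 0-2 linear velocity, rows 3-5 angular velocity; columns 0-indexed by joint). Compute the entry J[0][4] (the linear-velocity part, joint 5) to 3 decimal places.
1.061

axis z_4 = (-0.7071,-0.7071,0.0000); lever o_n−o_4 = (-1.8371,1.8371,-1.5000)
cross product → J_v[:, 4] = (1.0607,-1.0607,-2.5981)
J_ω[:, 4] = z_4
entry J[0][4] = 1.0607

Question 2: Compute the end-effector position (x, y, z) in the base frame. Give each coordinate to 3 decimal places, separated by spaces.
2.406 3.251 3.500

after link 1: o_1 = (3.5355, 3.5355, 4.0000)
after link 2: o_2 = (4.2426, 5.6569, 4.0000)
after link 3: o_3 = (6.3640, 3.5355, 5.0000)
after link 4: o_4 = (4.2426, 1.4142, 5.0000)
after link 5: o_5 = (2.4055, 3.2513, 3.5000)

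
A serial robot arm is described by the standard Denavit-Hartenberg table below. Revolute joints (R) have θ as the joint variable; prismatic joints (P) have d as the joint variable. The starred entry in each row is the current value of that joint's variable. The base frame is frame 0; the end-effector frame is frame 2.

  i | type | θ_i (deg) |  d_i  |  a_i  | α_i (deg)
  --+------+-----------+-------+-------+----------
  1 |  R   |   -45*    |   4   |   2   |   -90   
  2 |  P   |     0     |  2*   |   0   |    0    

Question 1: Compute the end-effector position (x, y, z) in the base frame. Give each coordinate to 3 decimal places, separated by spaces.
after link 1: o_1 = (1.4142, -1.4142, 4.0000)
after link 2: o_2 = (2.8284, 0.0000, 4.0000)

2.828 0.000 4.000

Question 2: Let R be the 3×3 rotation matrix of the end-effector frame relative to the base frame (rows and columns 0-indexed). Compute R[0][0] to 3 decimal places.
0.707

End-effector x-axis (col 0 of R) = (0.7071,-0.7071,0.0000)
R[0][0] = 0.7071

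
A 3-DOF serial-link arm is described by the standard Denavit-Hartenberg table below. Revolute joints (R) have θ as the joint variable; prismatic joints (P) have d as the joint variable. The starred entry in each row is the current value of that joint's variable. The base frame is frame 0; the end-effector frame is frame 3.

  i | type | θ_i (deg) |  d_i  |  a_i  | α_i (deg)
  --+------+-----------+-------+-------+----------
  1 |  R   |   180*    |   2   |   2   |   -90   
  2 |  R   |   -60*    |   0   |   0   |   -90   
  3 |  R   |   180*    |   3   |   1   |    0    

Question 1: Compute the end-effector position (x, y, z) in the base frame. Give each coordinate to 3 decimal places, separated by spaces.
-4.098 0.000 -0.366

after link 1: o_1 = (-2.0000, 0.0000, 2.0000)
after link 2: o_2 = (-2.0000, 0.0000, 2.0000)
after link 3: o_3 = (-4.0981, 0.0000, -0.3660)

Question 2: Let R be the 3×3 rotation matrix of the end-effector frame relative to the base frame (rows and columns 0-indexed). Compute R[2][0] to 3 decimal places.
-0.866

End-effector x-axis (col 0 of R) = (0.5000,0.0000,-0.8660)
R[2][0] = -0.8660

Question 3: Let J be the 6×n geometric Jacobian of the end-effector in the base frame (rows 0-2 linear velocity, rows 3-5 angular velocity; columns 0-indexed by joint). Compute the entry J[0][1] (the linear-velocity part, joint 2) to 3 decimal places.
2.366

axis z_1 = (-0.0000,-1.0000,0.0000); lever o_n−o_1 = (-2.0981,0.0000,-2.3660)
cross product → J_v[:, 1] = (2.3660,-0.0000,-2.0981)
J_ω[:, 1] = z_1
entry J[0][1] = 2.3660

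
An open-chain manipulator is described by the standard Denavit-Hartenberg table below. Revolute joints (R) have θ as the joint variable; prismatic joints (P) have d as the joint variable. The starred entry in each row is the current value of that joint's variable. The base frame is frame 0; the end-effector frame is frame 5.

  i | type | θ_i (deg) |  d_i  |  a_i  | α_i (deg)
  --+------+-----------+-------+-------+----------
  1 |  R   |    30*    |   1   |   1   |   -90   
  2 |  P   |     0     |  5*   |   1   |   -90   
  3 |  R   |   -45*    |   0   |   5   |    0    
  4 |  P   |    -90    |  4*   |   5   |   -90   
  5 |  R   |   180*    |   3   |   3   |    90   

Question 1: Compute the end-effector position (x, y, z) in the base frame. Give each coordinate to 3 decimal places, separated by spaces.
after link 1: o_1 = (0.8660, 0.5000, 1.0000)
after link 2: o_2 = (-0.7679, 5.3301, 1.0000)
after link 3: o_3 = (0.5261, 10.1598, 1.0000)
after link 4: o_4 = (-4.3035, 11.4539, -3.0000)
after link 5: o_5 = (-0.6292, 13.5752, -3.0000)

-0.629 13.575 -3.000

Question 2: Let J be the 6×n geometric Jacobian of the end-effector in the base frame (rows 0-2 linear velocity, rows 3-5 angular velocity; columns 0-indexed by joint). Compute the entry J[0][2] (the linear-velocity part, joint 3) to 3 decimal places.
axis z_2 = (-0.0000,0.0000,-1.0000); lever o_n−o_2 = (0.1387,8.2450,-4.0000)
cross product → J_v[:, 2] = (8.2450,-0.1387,-0.0000)
J_ω[:, 2] = z_2
entry J[0][2] = 8.2450

8.245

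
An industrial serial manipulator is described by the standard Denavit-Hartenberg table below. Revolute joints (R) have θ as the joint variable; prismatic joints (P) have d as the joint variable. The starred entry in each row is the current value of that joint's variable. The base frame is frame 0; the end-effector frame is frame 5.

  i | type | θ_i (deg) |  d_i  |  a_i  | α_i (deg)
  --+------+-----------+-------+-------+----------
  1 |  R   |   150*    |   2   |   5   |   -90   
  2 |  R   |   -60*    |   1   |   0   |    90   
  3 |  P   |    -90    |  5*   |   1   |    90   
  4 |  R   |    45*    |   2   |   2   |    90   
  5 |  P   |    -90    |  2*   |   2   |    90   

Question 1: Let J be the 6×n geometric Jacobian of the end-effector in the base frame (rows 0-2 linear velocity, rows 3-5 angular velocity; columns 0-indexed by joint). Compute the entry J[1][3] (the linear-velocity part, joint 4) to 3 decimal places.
axis z_3 = (0.4330,-0.2500,-0.8660); lever o_n−o_3 = (1.4142,2.4495,0.0000)
cross product → J_v[:, 3] = (2.1213,-1.2247,1.4142)
J_ω[:, 3] = z_3
entry J[1][3] = -1.2247

-1.225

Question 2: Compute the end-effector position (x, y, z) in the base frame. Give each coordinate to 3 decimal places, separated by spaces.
0.834 2.784 4.500

after link 1: o_1 = (-4.3301, 2.5000, 2.0000)
after link 2: o_2 = (-4.8301, 1.6340, 2.0000)
after link 3: o_3 = (-0.5801, 0.3349, 4.5000)
after link 4: o_4 = (2.0537, 0.4473, 3.4751)
after link 5: o_5 = (0.8341, 2.7844, 4.5000)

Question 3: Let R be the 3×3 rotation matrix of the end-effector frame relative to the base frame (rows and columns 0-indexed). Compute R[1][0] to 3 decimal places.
End-effector x-axis (col 0 of R) = (-0.4330,0.2500,0.8660)
R[1][0] = 0.2500

0.250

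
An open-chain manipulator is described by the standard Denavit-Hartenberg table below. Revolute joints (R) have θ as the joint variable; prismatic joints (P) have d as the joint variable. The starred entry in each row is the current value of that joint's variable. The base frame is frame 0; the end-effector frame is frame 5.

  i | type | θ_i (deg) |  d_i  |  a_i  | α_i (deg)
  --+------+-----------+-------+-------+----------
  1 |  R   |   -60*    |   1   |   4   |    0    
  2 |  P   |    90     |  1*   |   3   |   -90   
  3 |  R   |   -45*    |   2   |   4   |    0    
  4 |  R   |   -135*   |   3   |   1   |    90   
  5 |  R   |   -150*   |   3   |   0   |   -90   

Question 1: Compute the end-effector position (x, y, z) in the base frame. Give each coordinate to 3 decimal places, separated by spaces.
3.682 3.280 1.828

after link 1: o_1 = (2.0000, -3.4641, 1.0000)
after link 2: o_2 = (4.5981, -1.9641, 2.0000)
after link 3: o_3 = (6.0476, 1.1822, 4.8284)
after link 4: o_4 = (3.6815, 3.2802, 4.8284)
after link 5: o_5 = (3.6815, 3.2802, 1.8284)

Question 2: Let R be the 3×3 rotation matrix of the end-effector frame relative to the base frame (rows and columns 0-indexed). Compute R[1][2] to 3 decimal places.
End-effector z-axis (col 2 of R) = (0.0000,-1.0000,-0.0000)
R[1][2] = -1.0000

-1.000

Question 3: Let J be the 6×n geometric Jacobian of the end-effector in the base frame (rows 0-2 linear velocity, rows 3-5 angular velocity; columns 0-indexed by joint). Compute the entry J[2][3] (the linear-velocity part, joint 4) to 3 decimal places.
axis z_3 = (-0.5000,0.8660,0.0000); lever o_n−o_3 = (-2.3660,2.0981,-3.0000)
cross product → J_v[:, 3] = (-2.5981,-1.5000,1.0000)
J_ω[:, 3] = z_3
entry J[2][3] = 1.0000

1.000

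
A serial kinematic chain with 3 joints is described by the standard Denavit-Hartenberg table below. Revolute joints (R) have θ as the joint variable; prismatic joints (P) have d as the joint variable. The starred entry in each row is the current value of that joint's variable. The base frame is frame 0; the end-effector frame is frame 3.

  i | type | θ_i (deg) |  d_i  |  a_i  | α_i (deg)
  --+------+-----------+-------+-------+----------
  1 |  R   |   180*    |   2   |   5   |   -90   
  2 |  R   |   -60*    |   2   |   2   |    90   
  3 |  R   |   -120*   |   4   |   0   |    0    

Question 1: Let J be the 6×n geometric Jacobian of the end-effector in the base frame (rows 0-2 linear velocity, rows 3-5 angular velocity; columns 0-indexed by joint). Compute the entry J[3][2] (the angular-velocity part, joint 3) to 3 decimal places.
0.866

axis z_2 = (0.8660,-0.0000,0.5000); lever o_n−o_2 = (3.4641,-0.0000,2.0000)
cross product → J_v[:, 2] = (-0.0000,0.0000,0.0000)
J_ω[:, 2] = z_2
entry J[3][2] = 0.8660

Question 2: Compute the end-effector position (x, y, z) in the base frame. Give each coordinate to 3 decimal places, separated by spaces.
after link 1: o_1 = (-5.0000, 0.0000, 2.0000)
after link 2: o_2 = (-6.0000, -2.0000, 3.7321)
after link 3: o_3 = (-2.5359, -2.0000, 5.7321)

-2.536 -2.000 5.732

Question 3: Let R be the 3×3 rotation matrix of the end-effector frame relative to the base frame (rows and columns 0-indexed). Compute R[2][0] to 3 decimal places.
-0.433

End-effector x-axis (col 0 of R) = (0.2500,0.8660,-0.4330)
R[2][0] = -0.4330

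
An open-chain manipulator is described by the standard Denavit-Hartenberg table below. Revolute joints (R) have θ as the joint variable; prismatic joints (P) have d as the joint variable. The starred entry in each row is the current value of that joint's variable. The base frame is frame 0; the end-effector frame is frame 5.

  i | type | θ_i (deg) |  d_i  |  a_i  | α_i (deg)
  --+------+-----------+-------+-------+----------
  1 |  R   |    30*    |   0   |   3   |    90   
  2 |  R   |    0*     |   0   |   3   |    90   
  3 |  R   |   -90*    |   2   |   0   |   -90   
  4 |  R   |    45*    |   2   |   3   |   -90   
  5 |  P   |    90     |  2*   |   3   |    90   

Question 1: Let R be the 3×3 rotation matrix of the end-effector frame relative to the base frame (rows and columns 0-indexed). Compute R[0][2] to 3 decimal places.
End-effector z-axis (col 2 of R) = (-0.3536,0.6124,0.7071)
R[0][2] = -0.3536

-0.354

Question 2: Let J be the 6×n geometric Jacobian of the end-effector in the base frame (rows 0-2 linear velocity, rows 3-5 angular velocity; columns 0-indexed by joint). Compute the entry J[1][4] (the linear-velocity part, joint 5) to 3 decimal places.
-0.612

prismatic axis z_4 = (0.3536,-0.6124,0.7071)
J_v[:, 4] = z_4; J_ω[:, 4] = (0,0,0)
entry J[1][4] = -0.6124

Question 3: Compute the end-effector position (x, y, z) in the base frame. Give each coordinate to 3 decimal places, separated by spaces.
3.977 3.112 1.536

after link 1: o_1 = (2.5981, 1.5000, 0.0000)
after link 2: o_2 = (5.1962, 3.0000, 0.0000)
after link 3: o_3 = (5.1962, 3.0000, -2.0000)
after link 4: o_4 = (5.8675, 5.8371, 0.1213)
after link 5: o_5 = (3.9766, 3.1124, 1.5355)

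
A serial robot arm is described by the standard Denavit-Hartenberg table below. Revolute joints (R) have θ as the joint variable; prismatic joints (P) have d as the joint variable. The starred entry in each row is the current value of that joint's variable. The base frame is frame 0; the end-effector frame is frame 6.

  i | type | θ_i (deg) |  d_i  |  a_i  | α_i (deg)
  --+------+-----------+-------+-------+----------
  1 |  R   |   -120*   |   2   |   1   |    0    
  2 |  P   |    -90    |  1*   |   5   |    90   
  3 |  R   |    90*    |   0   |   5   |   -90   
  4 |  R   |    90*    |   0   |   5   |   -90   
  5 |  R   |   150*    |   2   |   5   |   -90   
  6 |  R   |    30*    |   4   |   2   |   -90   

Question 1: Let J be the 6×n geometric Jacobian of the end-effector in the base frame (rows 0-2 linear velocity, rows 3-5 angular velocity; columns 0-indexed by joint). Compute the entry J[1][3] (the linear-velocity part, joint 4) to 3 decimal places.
axis z_3 = (0.8660,-0.5000,0.0000); lever o_n−o_3 = (1.5000,2.4019,-1.0000)
cross product → J_v[:, 3] = (0.5000,0.8660,2.8301)
J_ω[:, 3] = z_3
entry J[1][3] = 0.8660

0.866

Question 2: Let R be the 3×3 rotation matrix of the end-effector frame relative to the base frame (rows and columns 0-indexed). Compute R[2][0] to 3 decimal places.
0.500

End-effector x-axis (col 0 of R) = (-0.0000,0.8660,0.5000)
R[2][0] = 0.5000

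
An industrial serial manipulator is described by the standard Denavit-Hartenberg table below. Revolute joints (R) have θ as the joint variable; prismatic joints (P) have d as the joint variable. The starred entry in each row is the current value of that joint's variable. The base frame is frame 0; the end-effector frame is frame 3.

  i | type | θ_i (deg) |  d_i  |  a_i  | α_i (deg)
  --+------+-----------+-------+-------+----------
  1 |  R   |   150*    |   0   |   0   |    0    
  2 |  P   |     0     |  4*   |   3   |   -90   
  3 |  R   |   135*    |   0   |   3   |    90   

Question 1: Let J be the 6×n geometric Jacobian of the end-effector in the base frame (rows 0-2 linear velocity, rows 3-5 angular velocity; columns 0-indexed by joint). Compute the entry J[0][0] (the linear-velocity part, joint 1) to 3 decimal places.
-0.439

axis z_0 = ẑ; lever o_n−o_0 = (-0.7610,0.4393,1.8787)
cross product → J_v[:, 0] = (-0.4393,-0.7610,0.0000)
J_ω[:, 0] = z_0
entry J[0][0] = -0.4393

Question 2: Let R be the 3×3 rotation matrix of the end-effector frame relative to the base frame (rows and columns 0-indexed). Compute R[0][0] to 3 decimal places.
End-effector x-axis (col 0 of R) = (0.6124,-0.3536,-0.7071)
R[0][0] = 0.6124

0.612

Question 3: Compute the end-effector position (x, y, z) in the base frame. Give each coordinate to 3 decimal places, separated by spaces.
after link 1: o_1 = (0.0000, 0.0000, 0.0000)
after link 2: o_2 = (-2.5981, 1.5000, 4.0000)
after link 3: o_3 = (-0.7610, 0.4393, 1.8787)

-0.761 0.439 1.879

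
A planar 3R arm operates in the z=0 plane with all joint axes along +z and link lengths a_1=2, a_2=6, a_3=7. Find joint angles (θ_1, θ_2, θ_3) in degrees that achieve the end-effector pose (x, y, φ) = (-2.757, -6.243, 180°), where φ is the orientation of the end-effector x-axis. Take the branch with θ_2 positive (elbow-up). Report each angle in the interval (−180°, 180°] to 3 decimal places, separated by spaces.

wrist centre = target − a_3·(cos φ, sin φ) = (4.2430, -6.2430)
cos θ_2 = (56.9781−2²−6²)/(2·2·6) = 0.7074; θ_2 = 44.9746° (elbow-up)
β = atan2(-6.2430,4.2430) = -55.7984°; ψ = atan2(4.2408,6.2445) = 34.1811°
θ_1 = β − ψ = -89.9794°
θ_3 = φ − θ_1 − θ_2 = -134.9951° (wrapped to (-180°,180°])

-89.979 44.975 -134.995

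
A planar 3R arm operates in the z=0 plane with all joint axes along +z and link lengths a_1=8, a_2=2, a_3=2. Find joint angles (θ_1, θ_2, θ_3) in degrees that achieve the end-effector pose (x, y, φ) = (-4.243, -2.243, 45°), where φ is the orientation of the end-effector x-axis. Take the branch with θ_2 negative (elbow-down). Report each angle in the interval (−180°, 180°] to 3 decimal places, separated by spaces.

wrist centre = target − a_3·(cos φ, sin φ) = (-5.6572, -3.6572)
cos θ_2 = (45.3793−8²−2²)/(2·8·2) = -0.7069; θ_2 = -134.9831° (elbow-down)
β = atan2(-3.6572,-5.6572) = -147.1186°; ψ = atan2(-1.4146,6.5862) = -12.1222°
θ_1 = β − ψ = -134.9964°
θ_3 = φ − θ_1 − θ_2 = -45.0206° (wrapped to (-180°,180°])

-134.996 -134.983 -45.021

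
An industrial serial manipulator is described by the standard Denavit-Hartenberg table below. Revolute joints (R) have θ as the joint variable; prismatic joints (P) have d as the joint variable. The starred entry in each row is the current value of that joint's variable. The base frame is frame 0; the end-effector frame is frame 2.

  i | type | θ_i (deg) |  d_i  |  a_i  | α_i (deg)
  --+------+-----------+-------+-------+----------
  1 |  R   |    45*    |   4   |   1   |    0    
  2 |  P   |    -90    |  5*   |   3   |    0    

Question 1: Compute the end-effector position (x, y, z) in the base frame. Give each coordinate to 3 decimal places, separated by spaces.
after link 1: o_1 = (0.7071, 0.7071, 4.0000)
after link 2: o_2 = (2.8284, -1.4142, 9.0000)

2.828 -1.414 9.000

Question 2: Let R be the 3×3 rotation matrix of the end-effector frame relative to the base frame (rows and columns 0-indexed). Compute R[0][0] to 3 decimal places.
End-effector x-axis (col 0 of R) = (0.7071,-0.7071,0.0000)
R[0][0] = 0.7071

0.707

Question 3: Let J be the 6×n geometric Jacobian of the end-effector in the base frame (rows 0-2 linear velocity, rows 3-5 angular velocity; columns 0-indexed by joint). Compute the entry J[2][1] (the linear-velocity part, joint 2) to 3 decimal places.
1.000

prismatic axis z_1 = (0.0000,0.0000,1.0000)
J_v[:, 1] = z_1; J_ω[:, 1] = (0,0,0)
entry J[2][1] = 1.0000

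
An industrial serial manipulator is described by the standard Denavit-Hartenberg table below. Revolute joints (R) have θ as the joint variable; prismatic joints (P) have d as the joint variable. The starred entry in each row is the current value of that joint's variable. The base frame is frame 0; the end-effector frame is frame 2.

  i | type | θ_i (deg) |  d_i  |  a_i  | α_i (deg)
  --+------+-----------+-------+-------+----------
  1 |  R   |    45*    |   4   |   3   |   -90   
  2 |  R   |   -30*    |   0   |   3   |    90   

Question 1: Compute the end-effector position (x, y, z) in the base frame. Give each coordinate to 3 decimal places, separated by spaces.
after link 1: o_1 = (2.1213, 2.1213, 4.0000)
after link 2: o_2 = (3.9584, 3.9584, 5.5000)

3.958 3.958 5.500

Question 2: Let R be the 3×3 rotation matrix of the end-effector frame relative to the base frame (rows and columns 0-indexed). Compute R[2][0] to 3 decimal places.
0.500

End-effector x-axis (col 0 of R) = (0.6124,0.6124,0.5000)
R[2][0] = 0.5000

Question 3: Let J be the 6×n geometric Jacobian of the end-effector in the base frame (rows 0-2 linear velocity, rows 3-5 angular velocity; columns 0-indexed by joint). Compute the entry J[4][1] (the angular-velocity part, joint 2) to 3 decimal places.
0.707

axis z_1 = (-0.7071,0.7071,0.0000); lever o_n−o_1 = (1.8371,1.8371,1.5000)
cross product → J_v[:, 1] = (1.0607,1.0607,-2.5981)
J_ω[:, 1] = z_1
entry J[4][1] = 0.7071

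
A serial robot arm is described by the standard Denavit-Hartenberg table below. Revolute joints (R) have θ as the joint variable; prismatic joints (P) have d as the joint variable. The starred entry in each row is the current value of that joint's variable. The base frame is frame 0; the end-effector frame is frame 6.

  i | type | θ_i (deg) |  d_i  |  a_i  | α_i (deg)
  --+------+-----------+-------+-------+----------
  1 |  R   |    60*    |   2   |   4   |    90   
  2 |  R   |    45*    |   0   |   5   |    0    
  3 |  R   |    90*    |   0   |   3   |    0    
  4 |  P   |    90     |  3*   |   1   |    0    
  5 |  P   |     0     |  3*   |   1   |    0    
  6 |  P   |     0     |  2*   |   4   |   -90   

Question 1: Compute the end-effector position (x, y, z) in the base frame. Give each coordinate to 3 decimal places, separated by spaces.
after link 1: o_1 = (2.0000, 3.4641, 2.0000)
after link 2: o_2 = (3.7678, 6.5260, 5.5355)
after link 3: o_3 = (2.7071, 4.6888, 7.6569)
after link 4: o_4 = (4.9516, 2.5765, 6.9497)
after link 5: o_5 = (7.1962, 0.4641, 6.2426)
after link 6: o_6 = (7.5140, -2.9854, 3.4142)

7.514 -2.985 3.414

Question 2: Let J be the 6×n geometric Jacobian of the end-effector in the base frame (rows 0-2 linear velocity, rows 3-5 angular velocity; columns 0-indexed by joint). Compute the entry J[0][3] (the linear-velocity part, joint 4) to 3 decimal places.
prismatic axis z_3 = (0.8660,-0.5000,0.0000)
J_v[:, 3] = z_3; J_ω[:, 3] = (0,0,0)
entry J[0][3] = 0.8660

0.866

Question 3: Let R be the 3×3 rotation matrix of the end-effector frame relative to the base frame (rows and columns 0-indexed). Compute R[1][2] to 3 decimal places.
End-effector z-axis (col 2 of R) = (0.3536,0.6124,-0.7071)
R[1][2] = 0.6124

0.612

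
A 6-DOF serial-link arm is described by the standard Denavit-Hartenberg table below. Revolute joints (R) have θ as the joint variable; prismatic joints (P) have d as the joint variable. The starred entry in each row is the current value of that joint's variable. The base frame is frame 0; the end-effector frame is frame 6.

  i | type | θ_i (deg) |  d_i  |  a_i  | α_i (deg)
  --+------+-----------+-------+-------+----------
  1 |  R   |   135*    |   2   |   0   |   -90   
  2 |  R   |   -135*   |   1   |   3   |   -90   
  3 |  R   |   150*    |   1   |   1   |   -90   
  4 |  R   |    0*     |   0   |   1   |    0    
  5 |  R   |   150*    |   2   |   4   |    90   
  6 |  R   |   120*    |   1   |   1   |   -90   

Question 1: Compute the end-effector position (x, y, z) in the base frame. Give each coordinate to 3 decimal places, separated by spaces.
-0.828 -4.471 2.291

after link 1: o_1 = (0.0000, 0.0000, 2.0000)
after link 2: o_2 = (0.7929, -2.2071, 4.1213)
after link 3: o_3 = (0.2134, -0.9205, 4.2161)
after link 4: o_4 = (0.1340, -0.1340, 3.6037)
after link 5: o_5 = (-0.3155, -4.5835, 3.6037)
after link 6: o_6 = (-0.8285, -4.4714, 2.2905)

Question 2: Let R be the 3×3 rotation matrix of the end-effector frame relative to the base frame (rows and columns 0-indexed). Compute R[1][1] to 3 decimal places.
0.040

End-effector y-axis (col 1 of R) = (-0.3933,0.0397,0.9186)
R[1][1] = 0.0397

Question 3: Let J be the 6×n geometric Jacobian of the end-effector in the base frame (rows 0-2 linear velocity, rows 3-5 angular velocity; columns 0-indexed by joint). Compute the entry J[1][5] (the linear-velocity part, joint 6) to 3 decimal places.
axis z_5 = (0.3933,-0.0397,-0.9186); lever o_n−o_5 = (-0.5130,0.1120,-1.3131)
cross product → J_v[:, 5] = (0.1551,0.9876,0.0237)
J_ω[:, 5] = z_5
entry J[1][5] = 0.9876

0.988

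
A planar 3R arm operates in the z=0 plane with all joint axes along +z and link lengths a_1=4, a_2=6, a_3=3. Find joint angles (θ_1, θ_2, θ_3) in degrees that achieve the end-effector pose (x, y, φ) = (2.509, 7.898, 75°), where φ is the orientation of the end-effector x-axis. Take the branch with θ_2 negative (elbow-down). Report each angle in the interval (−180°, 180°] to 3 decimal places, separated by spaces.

wrist centre = target − a_3·(cos φ, sin φ) = (1.7325, 5.0002)
cos θ_2 = (28.0039−4²−6²)/(2·4·6) = -0.4999; θ_2 = -119.9946° (elbow-down)
β = atan2(5.0002,1.7325) = 70.8891°; ψ = atan2(-5.1964,1.0005) = -79.1020°
θ_1 = β − ψ = 149.9911°
θ_3 = φ − θ_1 − θ_2 = 45.0035° (wrapped to (-180°,180°])

149.991 -119.995 45.003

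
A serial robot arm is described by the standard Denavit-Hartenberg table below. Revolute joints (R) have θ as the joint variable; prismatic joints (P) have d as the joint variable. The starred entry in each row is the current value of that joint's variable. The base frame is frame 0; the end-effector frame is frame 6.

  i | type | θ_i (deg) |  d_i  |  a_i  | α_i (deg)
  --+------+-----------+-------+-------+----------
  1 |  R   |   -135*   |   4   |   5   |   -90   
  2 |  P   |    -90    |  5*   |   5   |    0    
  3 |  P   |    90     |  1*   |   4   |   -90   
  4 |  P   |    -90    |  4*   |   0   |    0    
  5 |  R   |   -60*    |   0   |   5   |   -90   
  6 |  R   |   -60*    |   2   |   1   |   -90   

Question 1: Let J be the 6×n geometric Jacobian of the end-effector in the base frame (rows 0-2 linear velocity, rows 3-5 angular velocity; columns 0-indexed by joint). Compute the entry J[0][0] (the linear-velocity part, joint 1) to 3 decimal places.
axis z_0 = ẑ; lever o_n−o_0 = (3.7089,-11.1149,4.1340)
cross product → J_v[:, 0] = (11.1149,3.7089,-0.0000)
J_ω[:, 0] = z_0
entry J[0][0] = 11.1149

11.115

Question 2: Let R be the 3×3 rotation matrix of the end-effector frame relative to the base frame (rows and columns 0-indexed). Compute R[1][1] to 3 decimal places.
0.966

End-effector y-axis (col 1 of R) = (-0.2588,0.9659,-0.0000)
R[1][1] = 0.9659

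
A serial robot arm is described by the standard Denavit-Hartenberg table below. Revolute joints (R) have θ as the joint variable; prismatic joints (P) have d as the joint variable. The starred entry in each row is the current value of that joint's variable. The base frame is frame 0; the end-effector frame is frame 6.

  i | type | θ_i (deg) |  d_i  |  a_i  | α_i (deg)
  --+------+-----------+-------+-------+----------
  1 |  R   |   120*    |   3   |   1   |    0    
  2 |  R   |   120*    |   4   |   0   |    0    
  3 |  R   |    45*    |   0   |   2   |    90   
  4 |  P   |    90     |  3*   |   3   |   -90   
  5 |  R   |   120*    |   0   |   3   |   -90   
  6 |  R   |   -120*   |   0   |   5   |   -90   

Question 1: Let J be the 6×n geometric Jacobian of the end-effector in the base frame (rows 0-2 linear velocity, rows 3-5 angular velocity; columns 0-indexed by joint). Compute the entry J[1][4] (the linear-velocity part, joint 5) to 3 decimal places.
-0.065

axis z_4 = (-0.2588,0.9659,0.0000); lever o_n−o_4 = (-0.7025,4.2947,-0.2500)
cross product → J_v[:, 4] = (-0.2415,-0.0647,-0.4330)
J_ω[:, 4] = z_4
entry J[1][4] = -0.0647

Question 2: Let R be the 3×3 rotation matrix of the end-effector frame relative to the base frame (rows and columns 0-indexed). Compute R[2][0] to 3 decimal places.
0.250

End-effector x-axis (col 0 of R) = (-0.6424,0.7244,0.2500)
R[2][0] = 0.2500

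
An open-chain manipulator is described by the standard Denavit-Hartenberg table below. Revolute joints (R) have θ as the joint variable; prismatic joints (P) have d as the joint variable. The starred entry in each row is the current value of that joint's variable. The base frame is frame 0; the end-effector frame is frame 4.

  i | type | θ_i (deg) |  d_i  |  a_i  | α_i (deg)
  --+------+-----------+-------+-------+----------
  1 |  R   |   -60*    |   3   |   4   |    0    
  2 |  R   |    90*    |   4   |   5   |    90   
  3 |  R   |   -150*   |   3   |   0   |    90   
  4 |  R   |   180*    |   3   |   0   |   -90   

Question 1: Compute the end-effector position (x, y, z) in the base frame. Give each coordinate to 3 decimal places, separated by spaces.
6.531 -4.312 9.598

after link 1: o_1 = (2.0000, -3.4641, 3.0000)
after link 2: o_2 = (6.3301, -0.9641, 7.0000)
after link 3: o_3 = (7.8301, -3.5622, 7.0000)
after link 4: o_4 = (6.5311, -4.3122, 9.5981)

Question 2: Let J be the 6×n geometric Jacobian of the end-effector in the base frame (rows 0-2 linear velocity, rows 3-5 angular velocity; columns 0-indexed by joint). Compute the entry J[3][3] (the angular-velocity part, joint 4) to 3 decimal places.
-0.433

axis z_3 = (-0.4330,-0.2500,0.8660); lever o_n−o_3 = (-1.2990,-0.7500,2.5981)
cross product → J_v[:, 3] = (0.0000,-0.0000,-0.0000)
J_ω[:, 3] = z_3
entry J[3][3] = -0.4330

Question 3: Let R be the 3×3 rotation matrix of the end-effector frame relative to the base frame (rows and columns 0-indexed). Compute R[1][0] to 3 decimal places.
0.433

End-effector x-axis (col 0 of R) = (0.7500,0.4330,0.5000)
R[1][0] = 0.4330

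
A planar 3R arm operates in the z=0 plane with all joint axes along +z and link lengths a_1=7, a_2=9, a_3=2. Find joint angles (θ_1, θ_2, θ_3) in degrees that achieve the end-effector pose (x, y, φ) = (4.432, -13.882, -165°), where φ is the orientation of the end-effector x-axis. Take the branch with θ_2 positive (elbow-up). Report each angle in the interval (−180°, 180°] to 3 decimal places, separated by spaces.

wrist centre = target − a_3·(cos φ, sin φ) = (6.3639, -13.3644)
cos θ_2 = (219.1048−7²−9²)/(2·7·9) = 0.7072; θ_2 = 44.9940° (elbow-up)
β = atan2(-13.3644,6.3639) = -64.5371°; ψ = atan2(6.3633,13.3646) = 25.4605°
θ_1 = β − ψ = -89.9976°
θ_3 = φ − θ_1 − θ_2 = -119.9964° (wrapped to (-180°,180°])

-89.998 44.994 -119.996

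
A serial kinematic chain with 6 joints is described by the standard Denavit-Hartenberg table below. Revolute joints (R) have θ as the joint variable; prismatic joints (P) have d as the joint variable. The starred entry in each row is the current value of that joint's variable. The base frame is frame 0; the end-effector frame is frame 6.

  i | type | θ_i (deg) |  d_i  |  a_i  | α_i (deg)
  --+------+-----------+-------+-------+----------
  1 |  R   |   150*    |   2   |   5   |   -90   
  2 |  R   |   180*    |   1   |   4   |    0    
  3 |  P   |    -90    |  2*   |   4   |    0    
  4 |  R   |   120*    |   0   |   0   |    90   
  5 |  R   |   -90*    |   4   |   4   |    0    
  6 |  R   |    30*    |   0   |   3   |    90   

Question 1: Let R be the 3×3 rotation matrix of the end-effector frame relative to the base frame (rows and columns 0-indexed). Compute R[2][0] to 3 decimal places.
End-effector x-axis (col 0 of R) = (0.8080,0.5335,0.2500)
R[2][0] = 0.2500

0.250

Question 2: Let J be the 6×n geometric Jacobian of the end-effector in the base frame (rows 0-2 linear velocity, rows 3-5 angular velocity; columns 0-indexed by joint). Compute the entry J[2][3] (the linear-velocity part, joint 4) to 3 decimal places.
3.299

axis z_3 = (-0.5000,-0.8660,0.0000); lever o_n−o_3 = (6.1561,4.0646,-2.7141)
cross product → J_v[:, 3] = (2.3505,-1.3571,3.2990)
J_ω[:, 3] = z_3
entry J[2][3] = 3.2990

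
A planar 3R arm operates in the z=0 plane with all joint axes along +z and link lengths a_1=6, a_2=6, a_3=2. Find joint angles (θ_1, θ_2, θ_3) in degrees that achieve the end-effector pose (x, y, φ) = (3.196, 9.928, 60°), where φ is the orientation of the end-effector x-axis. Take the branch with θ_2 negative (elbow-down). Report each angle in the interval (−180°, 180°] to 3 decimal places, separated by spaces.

wrist centre = target − a_3·(cos φ, sin φ) = (2.1960, 8.1959)
cos θ_2 = (71.9960−6²−6²)/(2·6·6) = -0.0001; θ_2 = -90.0032° (elbow-down)
β = atan2(8.1959,2.1960) = 75.0006°; ψ = atan2(-6.0000,5.9997) = -45.0016°
θ_1 = β − ψ = 120.0022°
θ_3 = φ − θ_1 − θ_2 = 30.0010° (wrapped to (-180°,180°])

120.002 -90.003 30.001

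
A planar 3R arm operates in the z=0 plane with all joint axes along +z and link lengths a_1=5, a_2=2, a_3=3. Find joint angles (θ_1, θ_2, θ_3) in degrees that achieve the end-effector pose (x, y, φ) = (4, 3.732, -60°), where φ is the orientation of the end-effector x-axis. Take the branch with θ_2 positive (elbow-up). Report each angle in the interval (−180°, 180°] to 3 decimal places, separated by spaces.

wrist centre = target − a_3·(cos φ, sin φ) = (2.5000, 6.3301)
cos θ_2 = (46.3199−5²−2²)/(2·5·2) = 0.8660; θ_2 = 30.0037° (elbow-up)
β = atan2(6.3301,2.5000) = 68.4490°; ψ = atan2(1.0001,6.7320) = 8.4501°
θ_1 = β − ψ = 59.9988°
θ_3 = φ − θ_1 − θ_2 = -150.0025° (wrapped to (-180°,180°])

59.999 30.004 -150.003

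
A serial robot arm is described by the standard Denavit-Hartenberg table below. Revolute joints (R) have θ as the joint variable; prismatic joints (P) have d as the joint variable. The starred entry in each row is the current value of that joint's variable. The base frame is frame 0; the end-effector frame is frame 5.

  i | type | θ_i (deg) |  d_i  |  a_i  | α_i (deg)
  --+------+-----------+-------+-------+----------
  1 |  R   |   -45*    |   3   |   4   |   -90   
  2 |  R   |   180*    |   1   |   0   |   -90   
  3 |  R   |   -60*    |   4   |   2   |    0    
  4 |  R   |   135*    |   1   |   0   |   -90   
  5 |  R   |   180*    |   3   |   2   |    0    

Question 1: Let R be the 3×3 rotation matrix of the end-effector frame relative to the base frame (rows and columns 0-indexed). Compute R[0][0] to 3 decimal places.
End-effector x-axis (col 0 of R) = (0.8660,0.5000,-0.0000)
R[0][0] = 0.8660

0.866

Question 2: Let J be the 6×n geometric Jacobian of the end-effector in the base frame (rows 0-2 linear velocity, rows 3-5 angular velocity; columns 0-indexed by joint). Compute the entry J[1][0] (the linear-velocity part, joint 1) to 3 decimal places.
7.285

axis z_0 = ẑ; lever o_n−o_0 = (7.2852,-1.7875,8.0000)
cross product → J_v[:, 0] = (1.7875,7.2852,-0.0000)
J_ω[:, 0] = z_0
entry J[1][0] = 7.2852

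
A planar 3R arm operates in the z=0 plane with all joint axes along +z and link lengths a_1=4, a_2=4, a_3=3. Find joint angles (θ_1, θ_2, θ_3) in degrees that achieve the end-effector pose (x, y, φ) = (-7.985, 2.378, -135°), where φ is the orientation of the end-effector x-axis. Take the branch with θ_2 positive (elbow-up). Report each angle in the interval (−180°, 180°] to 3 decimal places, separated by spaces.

119.999 45.002 59.999

wrist centre = target − a_3·(cos φ, sin φ) = (-5.8637, 4.4993)
cos θ_2 = (54.6266−4²−4²)/(2·4·4) = 0.7071; θ_2 = 45.0020° (elbow-up)
β = atan2(4.4993,-5.8637) = 142.5002°; ψ = atan2(2.8285,6.8283) = 22.5010°
θ_1 = β − ψ = 119.9992°
θ_3 = φ − θ_1 − θ_2 = 59.9988° (wrapped to (-180°,180°])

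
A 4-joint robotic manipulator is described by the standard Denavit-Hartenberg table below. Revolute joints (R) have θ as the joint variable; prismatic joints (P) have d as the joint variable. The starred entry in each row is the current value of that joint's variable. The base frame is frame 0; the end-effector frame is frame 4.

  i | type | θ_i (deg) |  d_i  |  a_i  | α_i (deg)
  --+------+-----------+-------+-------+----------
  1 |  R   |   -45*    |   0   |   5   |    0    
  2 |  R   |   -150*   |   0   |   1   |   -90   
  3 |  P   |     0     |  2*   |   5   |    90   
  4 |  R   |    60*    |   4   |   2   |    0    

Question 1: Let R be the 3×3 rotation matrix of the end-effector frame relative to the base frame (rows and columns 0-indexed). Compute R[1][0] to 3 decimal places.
-0.707

End-effector x-axis (col 0 of R) = (-0.7071,-0.7071,0.0000)
R[1][0] = -0.7071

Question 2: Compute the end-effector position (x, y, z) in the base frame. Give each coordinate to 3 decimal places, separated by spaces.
after link 1: o_1 = (3.5355, -3.5355, 0.0000)
after link 2: o_2 = (2.5696, -3.2767, 0.0000)
after link 3: o_3 = (-2.7777, -3.9145, 0.0000)
after link 4: o_4 = (-4.1919, -5.3287, 4.0000)

-4.192 -5.329 4.000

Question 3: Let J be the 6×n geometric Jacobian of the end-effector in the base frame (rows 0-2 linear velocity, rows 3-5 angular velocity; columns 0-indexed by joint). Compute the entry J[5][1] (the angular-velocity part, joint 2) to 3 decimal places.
1.000

axis z_1 = (0.0000,0.0000,1.0000); lever o_n−o_1 = (-7.7274,-1.7932,4.0000)
cross product → J_v[:, 1] = (1.7932,-7.7274,0.0000)
J_ω[:, 1] = z_1
entry J[5][1] = 1.0000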